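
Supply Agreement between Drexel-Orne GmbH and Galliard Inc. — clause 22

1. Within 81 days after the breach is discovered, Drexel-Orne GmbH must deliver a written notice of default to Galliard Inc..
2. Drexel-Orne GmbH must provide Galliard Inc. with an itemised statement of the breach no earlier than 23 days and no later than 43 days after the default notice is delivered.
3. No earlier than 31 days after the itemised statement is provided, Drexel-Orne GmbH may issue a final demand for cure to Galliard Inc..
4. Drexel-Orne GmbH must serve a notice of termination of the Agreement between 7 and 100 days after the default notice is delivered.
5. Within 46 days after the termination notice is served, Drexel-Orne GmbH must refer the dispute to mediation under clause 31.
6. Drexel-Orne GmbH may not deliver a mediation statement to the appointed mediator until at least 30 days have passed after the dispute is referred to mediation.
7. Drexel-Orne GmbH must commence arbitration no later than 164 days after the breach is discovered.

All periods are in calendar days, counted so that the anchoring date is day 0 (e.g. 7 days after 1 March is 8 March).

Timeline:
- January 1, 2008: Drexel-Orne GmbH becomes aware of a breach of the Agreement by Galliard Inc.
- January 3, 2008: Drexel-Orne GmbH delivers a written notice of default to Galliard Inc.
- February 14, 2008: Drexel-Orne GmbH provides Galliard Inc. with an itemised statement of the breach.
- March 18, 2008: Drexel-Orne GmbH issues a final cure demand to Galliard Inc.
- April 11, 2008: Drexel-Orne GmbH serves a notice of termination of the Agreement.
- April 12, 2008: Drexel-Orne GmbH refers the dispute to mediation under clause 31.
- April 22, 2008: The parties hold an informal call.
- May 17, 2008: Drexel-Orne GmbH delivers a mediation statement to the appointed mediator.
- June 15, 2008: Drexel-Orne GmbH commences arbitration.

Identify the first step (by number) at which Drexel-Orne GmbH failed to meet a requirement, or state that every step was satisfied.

Step 7

Step 1 — counting 81 days from January 1, 2008 (when the breach is discovered) gives a deadline of March 22, 2008; done January 3, 2008 — timely.
Step 2 — 23 and 43 days from January 3, 2008 (when the default notice is delivered) are January 26, 2008 and February 15, 2008 respectively; February 14, 2008 falls inside that range.
Step 3 — must wait 31 days from February 14, 2008 (when the itemised statement is provided), so not before March 16, 2008; done March 18, 2008 — permitted.
Step 4 — 7 and 100 days from January 3, 2008 (when the default notice is delivered) are January 10, 2008 and April 12, 2008 respectively; April 11, 2008 falls inside that range.
Step 5 — counting 46 days from April 11, 2008 (when the termination notice is served) gives a deadline of May 27, 2008; done April 12, 2008 — timely.
Step 6 — must wait 30 days from April 12, 2008 (when the dispute is referred to mediation), so not before May 12, 2008; done May 17, 2008, after the minimum wait.
Step 7 — counting 164 days from January 1, 2008 (when the breach is discovered) gives a deadline of June 13, 2008; not done until June 15, 2008, 2 days after the deadline.
That is the first point of non-compliance.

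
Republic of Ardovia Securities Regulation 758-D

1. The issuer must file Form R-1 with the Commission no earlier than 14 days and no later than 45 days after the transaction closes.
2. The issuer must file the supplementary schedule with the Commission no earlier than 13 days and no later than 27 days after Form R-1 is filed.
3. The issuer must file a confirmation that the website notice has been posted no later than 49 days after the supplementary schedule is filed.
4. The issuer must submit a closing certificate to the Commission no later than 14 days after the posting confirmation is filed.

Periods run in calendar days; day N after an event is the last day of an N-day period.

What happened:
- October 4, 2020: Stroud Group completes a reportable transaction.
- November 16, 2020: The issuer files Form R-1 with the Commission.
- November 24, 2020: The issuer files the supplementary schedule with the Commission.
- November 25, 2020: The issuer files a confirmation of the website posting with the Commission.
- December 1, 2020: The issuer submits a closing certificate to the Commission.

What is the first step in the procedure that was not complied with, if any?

Step 1: the window is 14–45 days after October 4, 2020 (when the transaction closes), so October 18, 2020 through November 18, 2020; done November 16, 2020 — within the window.
Step 2: the window is 13–27 days after November 16, 2020 (when Form R-1 is filed), so November 29, 2020 through December 13, 2020; done November 24, 2020 — 5 days before the window opened.
The procedure was therefore not followed at step 2.

Step 2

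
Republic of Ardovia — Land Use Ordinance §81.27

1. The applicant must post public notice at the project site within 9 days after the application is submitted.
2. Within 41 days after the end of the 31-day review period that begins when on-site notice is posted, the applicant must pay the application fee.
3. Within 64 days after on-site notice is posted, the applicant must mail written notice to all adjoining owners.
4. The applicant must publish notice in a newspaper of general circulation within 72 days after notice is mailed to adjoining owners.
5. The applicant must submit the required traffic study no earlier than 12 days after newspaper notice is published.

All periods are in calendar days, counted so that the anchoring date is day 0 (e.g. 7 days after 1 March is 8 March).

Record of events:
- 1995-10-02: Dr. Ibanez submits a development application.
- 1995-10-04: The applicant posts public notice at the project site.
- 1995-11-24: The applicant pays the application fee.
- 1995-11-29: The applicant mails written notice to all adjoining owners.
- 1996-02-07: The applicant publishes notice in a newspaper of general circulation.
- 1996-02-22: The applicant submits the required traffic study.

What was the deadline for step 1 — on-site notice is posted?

Step 1 runs from 1995-10-02, when the application is submitted. 9 days after 1995-10-02 is 1995-10-11.

1995-10-11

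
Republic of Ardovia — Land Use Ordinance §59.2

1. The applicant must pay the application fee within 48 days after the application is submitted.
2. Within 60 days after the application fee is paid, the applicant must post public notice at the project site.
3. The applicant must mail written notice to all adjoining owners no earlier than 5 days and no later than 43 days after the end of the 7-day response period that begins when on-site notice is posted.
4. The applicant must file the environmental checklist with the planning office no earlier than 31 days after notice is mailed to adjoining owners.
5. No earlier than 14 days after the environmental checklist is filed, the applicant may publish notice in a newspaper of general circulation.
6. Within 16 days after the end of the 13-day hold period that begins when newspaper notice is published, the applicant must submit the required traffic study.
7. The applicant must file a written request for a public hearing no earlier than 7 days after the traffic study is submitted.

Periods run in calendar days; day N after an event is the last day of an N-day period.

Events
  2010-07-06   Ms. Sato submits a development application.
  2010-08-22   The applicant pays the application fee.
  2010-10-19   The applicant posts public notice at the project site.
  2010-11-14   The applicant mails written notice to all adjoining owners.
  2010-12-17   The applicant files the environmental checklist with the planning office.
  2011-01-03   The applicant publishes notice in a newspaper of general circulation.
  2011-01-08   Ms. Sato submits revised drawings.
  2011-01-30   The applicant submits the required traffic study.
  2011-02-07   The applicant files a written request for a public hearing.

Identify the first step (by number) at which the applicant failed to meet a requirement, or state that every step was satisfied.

None — every step was satisfied

(1) due by 2010-07-06 + 48 days = 2010-08-23; 2010-08-22 is within that limit.
(2) due by 2010-08-22 + 60 days = 2010-10-21; done 2010-10-19 — timely.
(3) the permitted window runs from 2010-10-26 + 5 = 2010-10-31 to 2010-10-26 + 43 = 2010-12-08; done 2010-11-14 — within the window.
(4) permitted from 2010-11-14 + 31 days = 2010-12-15 onward; done 2010-12-17 — permitted.
(5) permitted from 2010-12-17 + 14 days = 2010-12-31 onward; done 2011-01-03, after the minimum wait.
(6) due by 2011-01-16 + 16 days = 2011-02-01; 2011-01-30 is within that limit.
(7) permitted from 2011-01-30 + 7 days = 2011-02-06 onward; done 2011-02-07 — permitted.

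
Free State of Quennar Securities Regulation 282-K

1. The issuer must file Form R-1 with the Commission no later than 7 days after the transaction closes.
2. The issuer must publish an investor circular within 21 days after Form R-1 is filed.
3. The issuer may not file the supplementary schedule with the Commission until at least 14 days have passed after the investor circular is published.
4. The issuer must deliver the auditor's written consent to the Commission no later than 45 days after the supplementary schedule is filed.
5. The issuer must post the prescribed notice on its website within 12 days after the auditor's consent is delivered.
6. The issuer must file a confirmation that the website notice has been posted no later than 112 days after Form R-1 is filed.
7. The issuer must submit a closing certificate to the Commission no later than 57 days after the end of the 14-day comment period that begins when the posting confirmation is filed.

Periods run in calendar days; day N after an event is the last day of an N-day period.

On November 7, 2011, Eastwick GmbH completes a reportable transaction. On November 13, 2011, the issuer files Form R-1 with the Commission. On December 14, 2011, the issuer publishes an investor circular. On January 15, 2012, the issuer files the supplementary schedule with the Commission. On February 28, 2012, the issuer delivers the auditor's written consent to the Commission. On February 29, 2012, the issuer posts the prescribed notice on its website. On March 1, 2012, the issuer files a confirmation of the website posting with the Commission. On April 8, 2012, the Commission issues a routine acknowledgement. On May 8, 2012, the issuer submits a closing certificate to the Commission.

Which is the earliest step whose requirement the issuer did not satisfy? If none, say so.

(1) due by November 7, 2011 + 7 days = November 14, 2011; November 13, 2011 is within that limit.
(2) due by November 13, 2011 + 21 days = December 4, 2011; not done until December 14, 2011, 10 days after the deadline.
That is the first point of non-compliance.

Step 2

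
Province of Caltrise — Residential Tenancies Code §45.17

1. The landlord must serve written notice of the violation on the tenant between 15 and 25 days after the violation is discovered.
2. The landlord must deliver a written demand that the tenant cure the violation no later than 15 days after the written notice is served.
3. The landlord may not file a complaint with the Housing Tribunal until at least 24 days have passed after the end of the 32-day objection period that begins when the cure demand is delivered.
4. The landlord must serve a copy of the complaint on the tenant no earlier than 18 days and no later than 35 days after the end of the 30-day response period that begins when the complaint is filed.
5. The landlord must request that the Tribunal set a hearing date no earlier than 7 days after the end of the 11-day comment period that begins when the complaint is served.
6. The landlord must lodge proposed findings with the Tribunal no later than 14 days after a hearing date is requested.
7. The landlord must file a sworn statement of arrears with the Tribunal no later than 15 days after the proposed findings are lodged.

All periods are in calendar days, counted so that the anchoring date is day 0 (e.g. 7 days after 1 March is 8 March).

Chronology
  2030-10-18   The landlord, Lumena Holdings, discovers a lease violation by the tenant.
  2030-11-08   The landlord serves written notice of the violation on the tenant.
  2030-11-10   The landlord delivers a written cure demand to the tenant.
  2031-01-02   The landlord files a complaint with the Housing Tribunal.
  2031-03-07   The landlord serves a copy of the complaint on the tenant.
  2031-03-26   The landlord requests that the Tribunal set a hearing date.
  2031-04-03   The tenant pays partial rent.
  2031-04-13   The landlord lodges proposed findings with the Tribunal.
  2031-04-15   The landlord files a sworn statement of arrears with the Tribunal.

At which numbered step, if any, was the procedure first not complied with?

Step 3

Step 1: the window is 15–25 days after 2030-10-18 (when the violation is discovered), so 2030-11-02 through 2030-11-12; 2030-11-08 falls inside that range.
Step 2: 15 days after 2030-11-08 (when the written notice is served) is 2030-11-23; 2030-11-10 is within that limit.
Step 3: the earliest permitted date is 24 days after 2030-12-12 (end of the 32-day objection period, which began when the cure demand is delivered on 2030-11-10), i.e. 2031-01-05; 2031-01-02 is 3 days before the earliest permitted date.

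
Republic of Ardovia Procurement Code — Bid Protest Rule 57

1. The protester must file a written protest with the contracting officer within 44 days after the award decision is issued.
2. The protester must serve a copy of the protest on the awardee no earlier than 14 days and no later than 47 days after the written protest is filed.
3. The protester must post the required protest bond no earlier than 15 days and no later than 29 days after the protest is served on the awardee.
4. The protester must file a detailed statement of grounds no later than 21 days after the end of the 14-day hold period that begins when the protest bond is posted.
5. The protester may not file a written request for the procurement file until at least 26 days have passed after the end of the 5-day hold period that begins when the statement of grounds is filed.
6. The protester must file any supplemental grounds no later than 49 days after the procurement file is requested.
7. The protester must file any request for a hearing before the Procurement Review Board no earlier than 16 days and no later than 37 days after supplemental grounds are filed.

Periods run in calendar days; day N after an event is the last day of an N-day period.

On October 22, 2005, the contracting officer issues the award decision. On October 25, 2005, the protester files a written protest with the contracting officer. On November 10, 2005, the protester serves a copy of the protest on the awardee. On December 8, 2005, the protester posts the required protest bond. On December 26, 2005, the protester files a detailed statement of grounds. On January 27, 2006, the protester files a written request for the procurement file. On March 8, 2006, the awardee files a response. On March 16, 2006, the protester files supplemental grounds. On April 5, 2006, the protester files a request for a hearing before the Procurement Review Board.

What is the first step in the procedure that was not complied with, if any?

Step 1: 44 days after October 22, 2005 (when the award decision is issued) is December 5, 2005; completed October 25, 2005, before the deadline.
Step 2: the window is 14–47 days after October 25, 2005 (when the written protest is filed), so November 8, 2005 through December 11, 2005; done November 10, 2005, which is between those dates.
Step 3: the window is 15–29 days after November 10, 2005 (when the protest is served on the awardee), so November 25, 2005 through December 9, 2005; done December 8, 2005, which is between those dates.
Step 4: 21 days after December 22, 2005 (end of the 14-day hold period, which began when the protest bond is posted on December 8, 2005) is January 12, 2006; December 26, 2005 is within that limit.
Step 5: the earliest permitted date is 26 days after December 31, 2005 (end of the 5-day hold period, which began when the statement of grounds is filed on December 26, 2005), i.e. January 26, 2006; January 27, 2006 is on or after that date.
Step 6: 49 days after January 27, 2006 (when the procurement file is requested) is March 17, 2006; March 16, 2006 is within that limit.
Step 7: the window is 16–37 days after March 16, 2006 (when supplemental grounds are filed), so April 1, 2006 through April 22, 2006; April 5, 2006 falls inside that range.

None — every step was satisfied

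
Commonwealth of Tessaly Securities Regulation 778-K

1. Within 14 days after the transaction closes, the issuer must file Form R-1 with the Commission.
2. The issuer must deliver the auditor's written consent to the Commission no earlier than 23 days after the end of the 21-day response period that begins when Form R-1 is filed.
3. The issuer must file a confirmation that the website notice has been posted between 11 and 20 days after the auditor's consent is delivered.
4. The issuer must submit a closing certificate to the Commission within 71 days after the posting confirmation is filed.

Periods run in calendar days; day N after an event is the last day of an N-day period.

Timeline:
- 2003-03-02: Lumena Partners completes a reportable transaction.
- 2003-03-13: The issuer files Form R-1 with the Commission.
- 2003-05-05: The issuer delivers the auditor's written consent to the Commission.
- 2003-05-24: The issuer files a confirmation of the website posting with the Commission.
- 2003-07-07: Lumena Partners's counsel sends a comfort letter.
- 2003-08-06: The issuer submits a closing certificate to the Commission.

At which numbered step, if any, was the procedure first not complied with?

Step 1 — counting 14 days from 2003-03-02 (when the transaction closes) gives a deadline of 2003-03-16; done 2003-03-13 — timely.
Step 2 — must wait 23 days from 2003-04-03 (end of the 21-day response period, which began when Form R-1 is filed on 2003-03-13), so not before 2003-04-26; done 2003-05-05, after the minimum wait.
Step 3 — 11 and 20 days from 2003-05-05 (when the auditor's consent is delivered) are 2003-05-16 and 2003-05-25 respectively; done 2003-05-24, which is between those dates.
Step 4 — counting 71 days from 2003-05-24 (when the posting confirmation is filed) gives a deadline of 2003-08-03; 2003-08-06 misses that deadline by 3 days.

Step 4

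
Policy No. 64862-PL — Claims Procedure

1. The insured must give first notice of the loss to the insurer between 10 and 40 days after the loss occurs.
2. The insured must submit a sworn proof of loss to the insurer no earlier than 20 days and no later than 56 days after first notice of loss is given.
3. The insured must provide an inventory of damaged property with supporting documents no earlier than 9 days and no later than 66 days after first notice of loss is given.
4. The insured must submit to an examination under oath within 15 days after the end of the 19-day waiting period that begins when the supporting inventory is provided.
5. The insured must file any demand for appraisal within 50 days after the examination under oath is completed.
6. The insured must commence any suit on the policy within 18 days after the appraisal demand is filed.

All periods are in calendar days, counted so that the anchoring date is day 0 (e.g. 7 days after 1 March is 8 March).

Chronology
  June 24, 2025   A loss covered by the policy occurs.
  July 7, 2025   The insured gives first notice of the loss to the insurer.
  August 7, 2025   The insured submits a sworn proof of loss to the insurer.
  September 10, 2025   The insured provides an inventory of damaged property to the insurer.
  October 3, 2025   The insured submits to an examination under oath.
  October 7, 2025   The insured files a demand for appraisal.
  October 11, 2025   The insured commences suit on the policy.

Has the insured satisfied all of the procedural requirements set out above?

Step 1 — 10 and 40 days from June 24, 2025 (when the loss occurs) are July 4, 2025 and August 3, 2025 respectively; done July 7, 2025 — within the window.
Step 2 — 20 and 56 days from July 7, 2025 (when first notice of loss is given) are July 27, 2025 and September 1, 2025 respectively; done August 7, 2025 — within the window.
Step 3 — 9 and 66 days from July 7, 2025 (when first notice of loss is given) are July 16, 2025 and September 11, 2025 respectively; September 10, 2025 falls inside that range.
Step 4 — counting 15 days from September 29, 2025 (end of the 19-day waiting period, which began when the supporting inventory is provided on September 10, 2025) gives a deadline of October 14, 2025; completed October 3, 2025, before the deadline.
Step 5 — counting 50 days from October 3, 2025 (when the examination under oath is completed) gives a deadline of November 22, 2025; October 7, 2025 is within that limit.
Step 6 — counting 18 days from October 7, 2025 (when the appraisal demand is filed) gives a deadline of October 25, 2025; October 11, 2025 is within that limit.

Yes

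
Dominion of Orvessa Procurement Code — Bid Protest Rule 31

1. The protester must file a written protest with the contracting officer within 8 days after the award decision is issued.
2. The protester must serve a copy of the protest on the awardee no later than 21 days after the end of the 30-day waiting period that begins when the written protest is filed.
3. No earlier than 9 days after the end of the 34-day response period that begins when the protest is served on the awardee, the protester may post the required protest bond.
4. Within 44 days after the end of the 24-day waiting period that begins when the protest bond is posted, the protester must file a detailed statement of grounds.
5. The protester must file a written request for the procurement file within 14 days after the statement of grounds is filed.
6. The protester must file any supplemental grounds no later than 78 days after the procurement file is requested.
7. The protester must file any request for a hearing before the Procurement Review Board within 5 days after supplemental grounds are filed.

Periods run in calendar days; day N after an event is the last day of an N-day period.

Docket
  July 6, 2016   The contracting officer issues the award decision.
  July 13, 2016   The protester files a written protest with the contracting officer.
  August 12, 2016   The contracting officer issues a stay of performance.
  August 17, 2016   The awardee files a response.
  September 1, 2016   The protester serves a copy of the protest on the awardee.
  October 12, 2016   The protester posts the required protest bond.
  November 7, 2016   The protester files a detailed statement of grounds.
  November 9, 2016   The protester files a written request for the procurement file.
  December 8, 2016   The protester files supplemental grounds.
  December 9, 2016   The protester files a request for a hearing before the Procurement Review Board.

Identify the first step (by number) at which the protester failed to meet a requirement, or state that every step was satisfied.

Step 3

(1) due by July 6, 2016 + 8 days = July 14, 2016; July 13, 2016 is within that limit.
(2) due by August 12, 2016 + 21 days = September 2, 2016; September 1, 2016 is within that limit.
(3) permitted from October 5, 2016 + 9 days = October 14, 2016 onward; October 12, 2016 is 2 days before the earliest permitted date.
The analysis stops there.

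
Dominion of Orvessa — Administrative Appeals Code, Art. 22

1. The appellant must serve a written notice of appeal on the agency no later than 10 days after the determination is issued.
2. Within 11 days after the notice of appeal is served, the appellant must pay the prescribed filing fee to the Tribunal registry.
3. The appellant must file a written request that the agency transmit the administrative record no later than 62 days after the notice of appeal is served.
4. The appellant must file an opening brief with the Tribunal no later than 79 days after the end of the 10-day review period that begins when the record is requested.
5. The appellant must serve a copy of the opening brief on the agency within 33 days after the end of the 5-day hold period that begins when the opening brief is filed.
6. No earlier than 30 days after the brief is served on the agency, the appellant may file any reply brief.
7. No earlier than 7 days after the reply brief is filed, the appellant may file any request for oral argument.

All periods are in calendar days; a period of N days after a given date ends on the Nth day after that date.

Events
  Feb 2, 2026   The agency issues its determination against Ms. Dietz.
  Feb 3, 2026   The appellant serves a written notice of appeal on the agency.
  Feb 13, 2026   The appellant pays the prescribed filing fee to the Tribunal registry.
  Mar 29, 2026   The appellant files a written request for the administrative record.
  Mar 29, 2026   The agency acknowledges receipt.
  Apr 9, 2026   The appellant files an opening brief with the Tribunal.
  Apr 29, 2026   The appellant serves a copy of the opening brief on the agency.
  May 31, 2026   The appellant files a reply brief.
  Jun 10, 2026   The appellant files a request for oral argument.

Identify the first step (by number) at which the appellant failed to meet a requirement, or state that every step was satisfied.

None — every step was satisfied

(1) due by Feb 2, 2026 + 10 days = Feb 12, 2026; completed Feb 3, 2026, before the deadline.
(2) due by Feb 3, 2026 + 11 days = Feb 14, 2026; done Feb 13, 2026 — timely.
(3) due by Feb 3, 2026 + 62 days = Apr 6, 2026; Mar 29, 2026 is within that limit.
(4) due by Apr 8, 2026 + 79 days = Jun 26, 2026; Apr 9, 2026 is within that limit.
(5) due by Apr 14, 2026 + 33 days = May 17, 2026; done Apr 29, 2026 — timely.
(6) permitted from Apr 29, 2026 + 30 days = May 29, 2026 onward; done May 31, 2026 — permitted.
(7) permitted from May 31, 2026 + 7 days = Jun 7, 2026 onward; done Jun 10, 2026, after the minimum wait.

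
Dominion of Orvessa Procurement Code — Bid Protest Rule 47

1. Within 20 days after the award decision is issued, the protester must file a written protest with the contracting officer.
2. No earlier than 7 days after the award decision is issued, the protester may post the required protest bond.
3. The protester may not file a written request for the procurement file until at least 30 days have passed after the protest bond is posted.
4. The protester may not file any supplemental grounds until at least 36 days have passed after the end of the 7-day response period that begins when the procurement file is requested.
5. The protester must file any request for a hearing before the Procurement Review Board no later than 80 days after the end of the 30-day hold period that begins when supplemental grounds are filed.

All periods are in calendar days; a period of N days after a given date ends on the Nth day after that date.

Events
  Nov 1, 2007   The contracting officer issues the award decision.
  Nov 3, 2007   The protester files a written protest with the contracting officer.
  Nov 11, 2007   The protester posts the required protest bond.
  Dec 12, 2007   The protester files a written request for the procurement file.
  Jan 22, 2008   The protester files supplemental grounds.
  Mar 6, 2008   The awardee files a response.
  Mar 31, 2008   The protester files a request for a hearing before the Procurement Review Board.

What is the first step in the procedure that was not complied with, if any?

Step 1: 20 days after Nov 1, 2007 (when the award decision is issued) is Nov 21, 2007; Nov 3, 2007 is within that limit.
Step 2: the earliest permitted date is 7 days after Nov 1, 2007 (when the award decision is issued), i.e. Nov 8, 2007; done Nov 11, 2007, after the minimum wait.
Step 3: the earliest permitted date is 30 days after Nov 11, 2007 (when the protest bond is posted), i.e. Dec 11, 2007; done Dec 12, 2007 — permitted.
Step 4: the earliest permitted date is 36 days after Dec 19, 2007 (end of the 7-day response period, which began when the procurement file is requested on Dec 12, 2007), i.e. Jan 24, 2008; Jan 22, 2008 is 2 days before the earliest permitted date.
No need to go further; step 4 was not satisfied.

Step 4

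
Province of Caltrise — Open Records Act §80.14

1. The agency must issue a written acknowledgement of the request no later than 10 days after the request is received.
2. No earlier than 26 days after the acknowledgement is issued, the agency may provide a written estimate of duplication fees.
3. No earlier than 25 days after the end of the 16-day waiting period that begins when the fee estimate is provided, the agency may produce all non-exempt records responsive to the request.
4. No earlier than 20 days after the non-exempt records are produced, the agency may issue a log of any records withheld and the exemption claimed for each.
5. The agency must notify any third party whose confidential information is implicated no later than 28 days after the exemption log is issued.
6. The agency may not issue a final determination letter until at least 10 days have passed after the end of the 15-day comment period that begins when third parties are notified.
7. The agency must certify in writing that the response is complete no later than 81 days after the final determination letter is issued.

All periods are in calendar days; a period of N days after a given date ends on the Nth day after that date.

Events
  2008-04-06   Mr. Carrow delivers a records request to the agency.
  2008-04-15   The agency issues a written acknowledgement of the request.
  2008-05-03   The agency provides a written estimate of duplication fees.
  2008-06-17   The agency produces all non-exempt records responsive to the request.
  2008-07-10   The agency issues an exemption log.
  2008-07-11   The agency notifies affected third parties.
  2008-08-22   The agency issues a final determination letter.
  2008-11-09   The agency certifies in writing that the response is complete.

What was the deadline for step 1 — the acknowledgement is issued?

Step 1 runs from 2008-04-06, when the request is received. 10 days after 2008-04-06 is 2008-04-16.

2008-04-16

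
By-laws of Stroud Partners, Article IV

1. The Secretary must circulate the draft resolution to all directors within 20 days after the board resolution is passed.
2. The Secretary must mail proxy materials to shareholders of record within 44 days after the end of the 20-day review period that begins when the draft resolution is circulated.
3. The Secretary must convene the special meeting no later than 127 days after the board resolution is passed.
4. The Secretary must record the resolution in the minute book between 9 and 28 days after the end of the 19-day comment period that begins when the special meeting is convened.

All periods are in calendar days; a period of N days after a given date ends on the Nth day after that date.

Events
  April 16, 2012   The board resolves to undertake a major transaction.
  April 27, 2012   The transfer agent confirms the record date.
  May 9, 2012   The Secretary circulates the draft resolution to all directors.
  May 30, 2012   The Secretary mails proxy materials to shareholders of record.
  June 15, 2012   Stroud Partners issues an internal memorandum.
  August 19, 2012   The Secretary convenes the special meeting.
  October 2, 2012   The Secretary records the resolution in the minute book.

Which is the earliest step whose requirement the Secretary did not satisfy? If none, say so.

Step 1

Step 1: 20 days after April 16, 2012 (when the board resolution is passed) is May 6, 2012; May 9, 2012 misses that deadline by 3 days.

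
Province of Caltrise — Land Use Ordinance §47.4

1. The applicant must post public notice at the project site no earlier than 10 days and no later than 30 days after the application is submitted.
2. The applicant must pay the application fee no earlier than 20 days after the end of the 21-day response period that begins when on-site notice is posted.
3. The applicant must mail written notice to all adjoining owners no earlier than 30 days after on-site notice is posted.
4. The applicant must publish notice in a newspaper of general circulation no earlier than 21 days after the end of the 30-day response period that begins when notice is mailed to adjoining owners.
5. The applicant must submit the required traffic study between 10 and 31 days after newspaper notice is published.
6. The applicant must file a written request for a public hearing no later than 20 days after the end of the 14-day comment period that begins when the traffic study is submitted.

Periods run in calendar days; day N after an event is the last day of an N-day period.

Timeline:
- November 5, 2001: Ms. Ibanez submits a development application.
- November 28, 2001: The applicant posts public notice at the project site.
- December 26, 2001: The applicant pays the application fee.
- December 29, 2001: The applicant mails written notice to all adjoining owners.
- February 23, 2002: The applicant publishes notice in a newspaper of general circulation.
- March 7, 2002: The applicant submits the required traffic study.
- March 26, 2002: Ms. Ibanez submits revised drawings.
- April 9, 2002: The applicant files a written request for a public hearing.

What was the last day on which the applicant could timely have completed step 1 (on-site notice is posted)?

December 5, 2001

Step 1 runs from November 5, 2001, when the application is submitted. The window is 10–30 days after November 5, 2001; it closes on December 5, 2001.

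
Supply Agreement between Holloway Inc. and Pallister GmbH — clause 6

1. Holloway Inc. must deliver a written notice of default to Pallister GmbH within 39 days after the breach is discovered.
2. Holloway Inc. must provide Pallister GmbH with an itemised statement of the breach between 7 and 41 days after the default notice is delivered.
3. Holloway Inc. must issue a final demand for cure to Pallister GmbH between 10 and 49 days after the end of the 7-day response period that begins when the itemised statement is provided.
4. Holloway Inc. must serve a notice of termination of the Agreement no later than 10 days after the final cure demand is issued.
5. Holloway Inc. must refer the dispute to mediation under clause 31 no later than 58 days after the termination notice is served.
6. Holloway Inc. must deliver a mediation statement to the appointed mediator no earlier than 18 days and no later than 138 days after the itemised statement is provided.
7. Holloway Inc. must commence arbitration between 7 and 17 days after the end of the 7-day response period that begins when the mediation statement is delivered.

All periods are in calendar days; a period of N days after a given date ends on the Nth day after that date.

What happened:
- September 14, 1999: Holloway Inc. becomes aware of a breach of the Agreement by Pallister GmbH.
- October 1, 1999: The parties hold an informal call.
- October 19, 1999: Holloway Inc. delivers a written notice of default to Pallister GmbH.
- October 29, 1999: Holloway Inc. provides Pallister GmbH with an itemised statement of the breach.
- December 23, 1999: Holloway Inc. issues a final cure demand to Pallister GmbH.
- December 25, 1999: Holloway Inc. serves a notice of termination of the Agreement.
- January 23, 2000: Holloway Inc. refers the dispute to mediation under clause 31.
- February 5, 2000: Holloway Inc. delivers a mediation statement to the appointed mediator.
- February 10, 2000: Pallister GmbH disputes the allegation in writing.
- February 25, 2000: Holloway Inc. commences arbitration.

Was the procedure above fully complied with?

Step 1: 39 days after September 14, 1999 (when the breach is discovered) is October 23, 1999; done October 19, 1999 — timely.
Step 2: the window is 7–41 days after October 19, 1999 (when the default notice is delivered), so October 26, 1999 through November 29, 1999; October 29, 1999 falls inside that range.
Step 3: the window is 10–49 days after November 5, 1999 (end of the 7-day response period, which began when the itemised statement is provided on October 29, 1999), so November 15, 1999 through December 24, 1999; done December 23, 1999, which is between those dates.
Step 4: 10 days after December 23, 1999 (when the final cure demand is issued) is January 2, 2000; December 25, 1999 is within that limit.
Step 5: 58 days after December 25, 1999 (when the termination notice is served) is February 21, 2000; January 23, 2000 is within that limit.
Step 6: the window is 18–138 days after October 29, 1999 (when the itemised statement is provided), so November 16, 1999 through March 15, 2000; February 5, 2000 falls inside that range.
Step 7: the window is 7–17 days after February 12, 2000 (end of the 7-day response period, which began when the mediation statement is delivered on February 5, 2000), so February 19, 2000 through February 29, 2000; done February 25, 2000 — within the window.

Yes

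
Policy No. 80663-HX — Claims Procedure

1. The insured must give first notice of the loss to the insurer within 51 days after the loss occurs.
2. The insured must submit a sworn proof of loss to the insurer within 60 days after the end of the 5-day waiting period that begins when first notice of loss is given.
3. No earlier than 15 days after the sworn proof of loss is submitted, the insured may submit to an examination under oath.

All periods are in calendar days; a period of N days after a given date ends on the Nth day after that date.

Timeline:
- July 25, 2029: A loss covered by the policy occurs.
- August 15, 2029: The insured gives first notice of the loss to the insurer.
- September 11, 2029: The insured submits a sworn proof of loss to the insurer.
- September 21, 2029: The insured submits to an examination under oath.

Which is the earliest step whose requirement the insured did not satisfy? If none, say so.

Step 3

(1) due by July 25, 2029 + 51 days = September 14, 2029; completed August 15, 2029, before the deadline.
(2) due by August 20, 2029 + 60 days = October 19, 2029; September 11, 2029 is within that limit.
(3) permitted from September 11, 2029 + 15 days = September 26, 2029 onward; acted on September 21, 2029, 5 days prematurely.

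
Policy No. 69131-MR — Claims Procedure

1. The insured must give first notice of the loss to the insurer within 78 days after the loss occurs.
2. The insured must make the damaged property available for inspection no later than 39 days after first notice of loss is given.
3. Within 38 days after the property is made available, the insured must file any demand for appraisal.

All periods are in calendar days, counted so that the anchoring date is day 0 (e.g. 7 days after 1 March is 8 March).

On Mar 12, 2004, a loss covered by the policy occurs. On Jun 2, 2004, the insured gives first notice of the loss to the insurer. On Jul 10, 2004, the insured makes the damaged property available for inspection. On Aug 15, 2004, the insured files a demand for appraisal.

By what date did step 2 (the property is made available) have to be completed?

Step 2 runs from Jun 2, 2004, when first notice of loss is given. 39 days after Jun 2, 2004 is Jul 11, 2004.

Jul 11, 2004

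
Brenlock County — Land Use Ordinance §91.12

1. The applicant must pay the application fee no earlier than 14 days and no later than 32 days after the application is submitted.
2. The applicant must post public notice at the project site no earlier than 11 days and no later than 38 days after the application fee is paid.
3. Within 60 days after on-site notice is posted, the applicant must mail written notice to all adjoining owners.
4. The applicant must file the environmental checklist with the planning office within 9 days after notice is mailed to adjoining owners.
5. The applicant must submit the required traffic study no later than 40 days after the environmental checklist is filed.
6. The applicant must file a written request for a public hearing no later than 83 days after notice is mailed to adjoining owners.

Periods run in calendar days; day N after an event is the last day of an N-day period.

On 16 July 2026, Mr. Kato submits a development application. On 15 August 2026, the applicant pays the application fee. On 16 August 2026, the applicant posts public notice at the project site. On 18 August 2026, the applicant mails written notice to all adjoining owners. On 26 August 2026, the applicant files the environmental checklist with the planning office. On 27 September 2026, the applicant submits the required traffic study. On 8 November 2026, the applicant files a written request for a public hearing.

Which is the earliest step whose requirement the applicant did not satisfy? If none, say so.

Step 2

Step 1: the window is 14–32 days after 16 July 2026 (when the application is submitted), so 30 July 2026 through 17 August 2026; 15 August 2026 falls inside that range.
Step 2: the window is 11–38 days after 15 August 2026 (when the application fee is paid), so 26 August 2026 through 22 September 2026; done 16 August 2026 — 10 days before the window opened.
The procedure was therefore not followed at step 2.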